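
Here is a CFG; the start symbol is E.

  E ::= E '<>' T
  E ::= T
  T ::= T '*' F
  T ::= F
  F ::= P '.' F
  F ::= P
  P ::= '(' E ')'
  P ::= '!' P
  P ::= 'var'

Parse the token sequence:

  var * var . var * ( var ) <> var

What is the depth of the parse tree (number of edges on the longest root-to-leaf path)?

[E [E [T [T [T [F [P var]]] * [F [P var] . [F [P var]]]] * [F [P ( [E [T [F [P var]]]] )]]]] <> [T [F [P var]]]]

9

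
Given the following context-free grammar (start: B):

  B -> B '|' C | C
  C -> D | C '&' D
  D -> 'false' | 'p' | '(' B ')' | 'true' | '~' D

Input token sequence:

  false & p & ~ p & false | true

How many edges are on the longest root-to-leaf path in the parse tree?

7

[B [B [C [C [C [C [D false]] & [D p]] & [D ~ [D p]]] & [D false]]] | [C [D true]]]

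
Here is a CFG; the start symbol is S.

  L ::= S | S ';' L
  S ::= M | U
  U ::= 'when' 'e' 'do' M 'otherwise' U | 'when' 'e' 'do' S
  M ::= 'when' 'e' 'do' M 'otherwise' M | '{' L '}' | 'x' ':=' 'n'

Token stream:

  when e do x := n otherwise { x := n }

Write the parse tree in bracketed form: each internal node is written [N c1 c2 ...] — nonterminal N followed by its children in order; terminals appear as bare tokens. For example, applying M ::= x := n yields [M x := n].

[S [M when e do [M x := n] otherwise [M { [L [S [M x := n]]] }]]]

S
M
when e do M otherwise M
when e do x := n otherwise M
when e do x := n otherwise { L }
when e do x := n otherwise { S }
when e do x := n otherwise { M }
when e do x := n otherwise { x := n }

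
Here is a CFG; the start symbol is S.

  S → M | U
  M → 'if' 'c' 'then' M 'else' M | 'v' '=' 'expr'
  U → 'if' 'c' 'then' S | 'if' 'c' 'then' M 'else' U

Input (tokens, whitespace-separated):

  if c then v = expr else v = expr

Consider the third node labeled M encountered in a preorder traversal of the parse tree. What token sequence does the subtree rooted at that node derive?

[S [M if c then [M v = expr] else [M v = expr]]]

v = expr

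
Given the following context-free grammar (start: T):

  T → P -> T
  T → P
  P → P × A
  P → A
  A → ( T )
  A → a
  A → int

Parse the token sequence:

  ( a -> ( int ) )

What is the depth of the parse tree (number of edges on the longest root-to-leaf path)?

10

[T [P [A ( [T [P [A a]] -> [T [P [A ( [T [P [A int]]] )]]]] )]]]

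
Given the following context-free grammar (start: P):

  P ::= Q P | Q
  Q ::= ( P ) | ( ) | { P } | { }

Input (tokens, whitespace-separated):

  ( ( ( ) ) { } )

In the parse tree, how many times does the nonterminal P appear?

[P [Q ( [P [Q ( [P [Q ( )]] )] [P [Q { }]]] )]]

4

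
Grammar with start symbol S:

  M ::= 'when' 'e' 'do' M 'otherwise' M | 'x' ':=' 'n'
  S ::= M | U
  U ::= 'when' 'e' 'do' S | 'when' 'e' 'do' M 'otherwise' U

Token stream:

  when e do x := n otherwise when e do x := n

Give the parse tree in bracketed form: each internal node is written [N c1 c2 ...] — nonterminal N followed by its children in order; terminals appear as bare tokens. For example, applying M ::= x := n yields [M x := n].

S
U
when e do M otherwise U
when e do x := n otherwise U
when e do x := n otherwise when e do S
when e do x := n otherwise when e do M
when e do x := n otherwise when e do x := n

[S [U when e do [M x := n] otherwise [U when e do [S [M x := n]]]]]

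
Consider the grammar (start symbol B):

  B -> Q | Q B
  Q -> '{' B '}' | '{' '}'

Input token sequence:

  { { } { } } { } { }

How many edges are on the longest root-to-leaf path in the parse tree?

5

[B [Q { [B [Q { }] [B [Q { }]]] }] [B [Q { }] [B [Q { }]]]]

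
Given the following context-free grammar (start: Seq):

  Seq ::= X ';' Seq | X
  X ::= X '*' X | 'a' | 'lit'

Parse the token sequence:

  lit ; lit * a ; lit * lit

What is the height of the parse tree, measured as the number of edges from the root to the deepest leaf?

[Seq [X lit] ; [Seq [X [X lit] * [X a]] ; [Seq [X [X lit] * [X lit]]]]]

5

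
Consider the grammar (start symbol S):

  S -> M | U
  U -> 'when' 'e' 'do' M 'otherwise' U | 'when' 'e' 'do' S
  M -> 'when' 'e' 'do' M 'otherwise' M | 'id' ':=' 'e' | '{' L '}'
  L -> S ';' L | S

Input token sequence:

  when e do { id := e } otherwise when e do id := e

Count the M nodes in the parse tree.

3

[S [U when e do [M { [L [S [M id := e]]] }] otherwise [U when e do [S [M id := e]]]]]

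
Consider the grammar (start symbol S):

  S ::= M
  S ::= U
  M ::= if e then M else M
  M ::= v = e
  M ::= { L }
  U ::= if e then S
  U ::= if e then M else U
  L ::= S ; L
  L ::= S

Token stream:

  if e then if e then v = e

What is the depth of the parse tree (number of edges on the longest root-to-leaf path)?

6

[S [U if e then [S [U if e then [S [M v = e]]]]]]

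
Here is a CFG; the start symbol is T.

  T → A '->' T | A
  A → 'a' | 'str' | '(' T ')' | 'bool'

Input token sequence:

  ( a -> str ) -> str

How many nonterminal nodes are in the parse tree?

[T [A ( [T [A a] -> [T [A str]]] )] -> [T [A str]]]

8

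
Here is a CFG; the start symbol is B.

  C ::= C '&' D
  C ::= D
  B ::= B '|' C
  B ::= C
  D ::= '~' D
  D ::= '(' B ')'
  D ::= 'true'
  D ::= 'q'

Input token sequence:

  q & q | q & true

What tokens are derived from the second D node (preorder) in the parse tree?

q

[B [B [C [C [D q]] & [D q]]] | [C [C [D q]] & [D true]]]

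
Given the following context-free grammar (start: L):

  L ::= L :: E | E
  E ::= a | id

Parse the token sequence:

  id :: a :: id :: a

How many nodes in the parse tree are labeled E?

4

[L [L [L [L [E id]] :: [E a]] :: [E id]] :: [E a]]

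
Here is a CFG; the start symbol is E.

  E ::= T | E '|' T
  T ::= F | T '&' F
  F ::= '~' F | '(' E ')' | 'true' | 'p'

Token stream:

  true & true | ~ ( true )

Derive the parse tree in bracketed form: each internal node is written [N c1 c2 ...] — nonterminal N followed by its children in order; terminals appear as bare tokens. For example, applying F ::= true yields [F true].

[E [E [T [T [F true]] & [F true]]] | [T [F ~ [F ( [E [T [F true]]] )]]]]

E
E | T
T | T
T & F | T
F & F | T
true & F | T
true & true | T
true & true | F
true & true | ~ F
true & true | ~ ( E )
true & true | ~ ( T )
true & true | ~ ( F )
true & true | ~ ( true )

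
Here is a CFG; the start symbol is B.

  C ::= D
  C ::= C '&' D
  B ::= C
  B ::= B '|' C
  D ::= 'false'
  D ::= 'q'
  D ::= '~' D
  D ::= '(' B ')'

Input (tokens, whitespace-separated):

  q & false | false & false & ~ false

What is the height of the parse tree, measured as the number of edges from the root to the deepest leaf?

[B [B [C [C [D q]] & [D false]]] | [C [C [C [D false]] & [D false]] & [D ~ [D false]]]]

5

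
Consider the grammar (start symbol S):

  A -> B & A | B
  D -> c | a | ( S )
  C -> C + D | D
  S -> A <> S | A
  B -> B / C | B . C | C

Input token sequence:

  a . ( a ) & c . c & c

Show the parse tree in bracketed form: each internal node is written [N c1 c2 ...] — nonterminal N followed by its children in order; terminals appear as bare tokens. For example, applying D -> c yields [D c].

[S [A [B [B [C [D a]]] . [C [D ( [S [A [B [C [D a]]]]] )]]] & [A [B [B [C [D c]]] . [C [D c]]] & [A [B [C [D c]]]]]]]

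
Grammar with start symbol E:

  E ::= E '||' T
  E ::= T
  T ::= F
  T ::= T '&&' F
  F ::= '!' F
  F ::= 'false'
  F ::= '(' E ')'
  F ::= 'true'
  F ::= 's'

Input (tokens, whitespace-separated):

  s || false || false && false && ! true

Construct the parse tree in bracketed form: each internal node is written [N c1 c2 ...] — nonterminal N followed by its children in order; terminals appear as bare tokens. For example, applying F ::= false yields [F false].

[E [E [E [T [F s]]] || [T [F false]]] || [T [T [T [F false]] && [F false]] && [F ! [F true]]]]

E
E || T
E || T || T
T || T || T
F || T || T
s || T || T
s || F || T
s || false || T
s || false || T && F
s || false || T && F && F
s || false || F && F && F
s || false || false && F && F
s || false || false && false && F
s || false || false && false && ! F
s || false || false && false && ! true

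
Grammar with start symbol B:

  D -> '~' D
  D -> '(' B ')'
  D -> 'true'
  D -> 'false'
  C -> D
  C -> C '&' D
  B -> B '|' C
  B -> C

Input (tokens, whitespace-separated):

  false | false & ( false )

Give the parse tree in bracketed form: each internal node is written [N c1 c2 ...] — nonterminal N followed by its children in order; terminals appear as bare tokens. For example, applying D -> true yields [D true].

[B [B [C [D false]]] | [C [C [D false]] & [D ( [B [C [D false]]] )]]]

B
B | C
C | C
D | C
false | C
false | C & D
false | D & D
false | false & D
false | false & ( B )
false | false & ( C )
false | false & ( D )
false | false & ( false )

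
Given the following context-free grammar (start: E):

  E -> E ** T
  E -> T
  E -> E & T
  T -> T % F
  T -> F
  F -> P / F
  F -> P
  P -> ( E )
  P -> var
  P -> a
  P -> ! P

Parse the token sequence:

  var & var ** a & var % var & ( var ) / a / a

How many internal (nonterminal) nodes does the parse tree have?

31

[E [E [E [E [E [T [F [P var]]]] & [T [F [P var]]]] ** [T [F [P a]]]] & [T [T [F [P var]]] % [F [P var]]]] & [T [F [P ( [E [T [F [P var]]]] )] / [F [P a] / [F [P a]]]]]]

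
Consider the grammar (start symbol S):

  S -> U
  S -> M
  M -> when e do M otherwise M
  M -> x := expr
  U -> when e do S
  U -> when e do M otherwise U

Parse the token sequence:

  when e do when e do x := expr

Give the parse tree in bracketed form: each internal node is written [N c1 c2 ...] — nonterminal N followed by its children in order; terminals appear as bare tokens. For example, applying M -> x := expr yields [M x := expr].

[S [U when e do [S [U when e do [S [M x := expr]]]]]]

S
U
when e do S
when e do U
when e do when e do S
when e do when e do M
when e do when e do x := expr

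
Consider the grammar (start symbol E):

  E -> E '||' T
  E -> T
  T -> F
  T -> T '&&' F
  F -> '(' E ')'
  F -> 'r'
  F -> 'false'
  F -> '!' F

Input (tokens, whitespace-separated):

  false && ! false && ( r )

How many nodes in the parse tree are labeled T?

4

[E [T [T [T [F false]] && [F ! [F false]]] && [F ( [E [T [F r]]] )]]]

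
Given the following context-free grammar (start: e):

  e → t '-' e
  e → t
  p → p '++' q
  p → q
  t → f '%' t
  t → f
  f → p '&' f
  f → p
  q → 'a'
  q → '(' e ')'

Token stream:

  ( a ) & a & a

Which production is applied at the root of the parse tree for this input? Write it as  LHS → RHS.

[e [t [f [p [q ( [e [t [f [p [q a]]]]] )]] & [f [p [q a]] & [f [p [q a]]]]]]]

e → t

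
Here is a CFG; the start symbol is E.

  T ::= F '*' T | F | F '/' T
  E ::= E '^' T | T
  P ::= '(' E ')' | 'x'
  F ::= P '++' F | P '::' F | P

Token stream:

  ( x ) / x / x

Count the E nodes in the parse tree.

2

[E [T [F [P ( [E [T [F [P x]]]] )]] / [T [F [P x]] / [T [F [P x]]]]]]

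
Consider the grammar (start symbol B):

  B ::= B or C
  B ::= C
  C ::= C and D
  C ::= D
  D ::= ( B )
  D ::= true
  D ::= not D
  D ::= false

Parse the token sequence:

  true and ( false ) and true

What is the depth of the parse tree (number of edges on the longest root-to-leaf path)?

[B [C [C [C [D true]] and [D ( [B [C [D false]]] )]] and [D true]]]

7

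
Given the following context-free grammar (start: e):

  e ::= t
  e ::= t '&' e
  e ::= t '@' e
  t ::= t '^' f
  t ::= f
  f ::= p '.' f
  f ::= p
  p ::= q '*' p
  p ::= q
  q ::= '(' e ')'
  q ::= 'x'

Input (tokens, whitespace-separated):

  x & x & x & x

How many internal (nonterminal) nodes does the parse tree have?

20

[e [t [f [p [q x]]]] & [e [t [f [p [q x]]]] & [e [t [f [p [q x]]]] & [e [t [f [p [q x]]]]]]]]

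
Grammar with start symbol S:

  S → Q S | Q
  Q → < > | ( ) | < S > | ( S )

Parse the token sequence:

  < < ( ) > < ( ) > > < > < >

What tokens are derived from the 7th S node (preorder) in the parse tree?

[S [Q < [S [Q < [S [Q ( )]] >] [S [Q < [S [Q ( )]] >]]] >] [S [Q < >] [S [Q < >]]]]

< >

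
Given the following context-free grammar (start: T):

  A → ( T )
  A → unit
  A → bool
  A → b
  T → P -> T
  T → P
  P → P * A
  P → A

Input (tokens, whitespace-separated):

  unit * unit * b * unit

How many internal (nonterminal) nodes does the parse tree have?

9

[T [P [P [P [P [A unit]] * [A unit]] * [A b]] * [A unit]]]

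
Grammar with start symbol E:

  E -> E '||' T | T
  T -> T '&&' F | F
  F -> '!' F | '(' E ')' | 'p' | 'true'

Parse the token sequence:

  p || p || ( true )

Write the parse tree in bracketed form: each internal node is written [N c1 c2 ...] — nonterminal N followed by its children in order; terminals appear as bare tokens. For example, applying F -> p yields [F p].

[E [E [E [T [F p]]] || [T [F p]]] || [T [F ( [E [T [F true]]] )]]]

E
E || T
E || T || T
T || T || T
F || T || T
p || T || T
p || F || T
p || p || T
p || p || F
p || p || ( E )
p || p || ( T )
p || p || ( F )
p || p || ( true )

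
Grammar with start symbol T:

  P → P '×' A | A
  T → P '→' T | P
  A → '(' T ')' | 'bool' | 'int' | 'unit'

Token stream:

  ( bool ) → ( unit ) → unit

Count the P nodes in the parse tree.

5

[T [P [A ( [T [P [A bool]]] )]] → [T [P [A ( [T [P [A unit]]] )]] → [T [P [A unit]]]]]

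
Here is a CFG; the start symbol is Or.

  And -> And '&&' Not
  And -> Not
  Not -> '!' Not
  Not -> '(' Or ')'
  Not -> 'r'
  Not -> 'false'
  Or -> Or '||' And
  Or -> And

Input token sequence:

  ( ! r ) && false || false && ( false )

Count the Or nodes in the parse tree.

4

[Or [Or [And [And [Not ( [Or [And [Not ! [Not r]]]] )]] && [Not false]]] || [And [And [Not false]] && [Not ( [Or [And [Not false]]] )]]]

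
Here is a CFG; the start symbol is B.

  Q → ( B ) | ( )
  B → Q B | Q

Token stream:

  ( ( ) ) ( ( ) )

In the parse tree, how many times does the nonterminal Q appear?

4

[B [Q ( [B [Q ( )]] )] [B [Q ( [B [Q ( )]] )]]]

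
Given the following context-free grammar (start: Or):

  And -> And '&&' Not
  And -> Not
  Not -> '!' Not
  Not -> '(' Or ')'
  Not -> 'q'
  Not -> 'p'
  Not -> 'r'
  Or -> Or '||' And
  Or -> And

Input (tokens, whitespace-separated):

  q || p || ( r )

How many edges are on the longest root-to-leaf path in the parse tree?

[Or [Or [Or [And [Not q]]] || [And [Not p]]] || [And [Not ( [Or [And [Not r]]] )]]]

6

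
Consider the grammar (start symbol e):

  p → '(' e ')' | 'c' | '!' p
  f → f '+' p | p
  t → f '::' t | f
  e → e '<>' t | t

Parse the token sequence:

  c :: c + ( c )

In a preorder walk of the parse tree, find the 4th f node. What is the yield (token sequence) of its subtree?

c

[e [t [f [p c]] :: [t [f [f [p c]] + [p ( [e [t [f [p c]]]] )]]]]]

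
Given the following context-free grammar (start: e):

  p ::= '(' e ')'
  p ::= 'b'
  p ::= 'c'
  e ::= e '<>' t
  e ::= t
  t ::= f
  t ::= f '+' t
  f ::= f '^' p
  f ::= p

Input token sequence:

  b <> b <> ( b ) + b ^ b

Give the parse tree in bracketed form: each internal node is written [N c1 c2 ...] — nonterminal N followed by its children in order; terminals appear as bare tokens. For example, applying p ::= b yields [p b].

e
e <> t
e <> t <> t
t <> t <> t
f <> t <> t
p <> t <> t
b <> t <> t
b <> f <> t
b <> p <> t
b <> b <> t
b <> b <> f + t
b <> b <> p + t
b <> b <> ( e ) + t
b <> b <> ( t ) + t
b <> b <> ( f ) + t
b <> b <> ( p ) + t
b <> b <> ( b ) + t
b <> b <> ( b ) + f
b <> b <> ( b ) + f ^ p
b <> b <> ( b ) + p ^ p
b <> b <> ( b ) + b ^ p
b <> b <> ( b ) + b ^ b

[e [e [e [t [f [p b]]]] <> [t [f [p b]]]] <> [t [f [p ( [e [t [f [p b]]]] )]] + [t [f [f [p b]] ^ [p b]]]]]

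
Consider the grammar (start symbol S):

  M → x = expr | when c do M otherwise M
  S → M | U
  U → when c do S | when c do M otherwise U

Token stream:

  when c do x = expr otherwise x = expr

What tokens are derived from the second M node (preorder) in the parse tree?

x = expr

[S [M when c do [M x = expr] otherwise [M x = expr]]]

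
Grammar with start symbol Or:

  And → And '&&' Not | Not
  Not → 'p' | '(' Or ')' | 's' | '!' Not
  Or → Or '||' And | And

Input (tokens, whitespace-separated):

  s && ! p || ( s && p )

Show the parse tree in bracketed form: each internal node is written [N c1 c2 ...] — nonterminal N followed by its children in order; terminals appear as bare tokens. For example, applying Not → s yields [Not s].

[Or [Or [And [And [Not s]] && [Not ! [Not p]]]] || [And [Not ( [Or [And [And [Not s]] && [Not p]]] )]]]

Or
Or || And
And || And
And && Not || And
Not && Not || And
s && Not || And
s && ! Not || And
s && ! p || And
s && ! p || Not
s && ! p || ( Or )
s && ! p || ( And )
s && ! p || ( And && Not )
s && ! p || ( Not && Not )
s && ! p || ( s && Not )
s && ! p || ( s && p )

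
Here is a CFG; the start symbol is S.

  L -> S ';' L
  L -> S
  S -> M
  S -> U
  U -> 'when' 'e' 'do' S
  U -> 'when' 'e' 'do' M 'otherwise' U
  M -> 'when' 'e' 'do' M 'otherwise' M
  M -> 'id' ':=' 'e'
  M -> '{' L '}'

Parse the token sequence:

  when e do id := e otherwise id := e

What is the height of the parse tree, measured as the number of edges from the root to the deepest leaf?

[S [M when e do [M id := e] otherwise [M id := e]]]

3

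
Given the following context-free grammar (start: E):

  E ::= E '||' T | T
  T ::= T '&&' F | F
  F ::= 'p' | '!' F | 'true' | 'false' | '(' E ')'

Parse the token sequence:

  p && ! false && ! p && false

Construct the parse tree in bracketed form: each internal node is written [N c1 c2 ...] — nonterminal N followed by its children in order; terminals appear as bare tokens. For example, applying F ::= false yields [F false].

E
T
T && F
T && F && F
T && F && F && F
F && F && F && F
p && F && F && F
p && ! F && F && F
p && ! false && F && F
p && ! false && ! F && F
p && ! false && ! p && F
p && ! false && ! p && false

[E [T [T [T [T [F p]] && [F ! [F false]]] && [F ! [F p]]] && [F false]]]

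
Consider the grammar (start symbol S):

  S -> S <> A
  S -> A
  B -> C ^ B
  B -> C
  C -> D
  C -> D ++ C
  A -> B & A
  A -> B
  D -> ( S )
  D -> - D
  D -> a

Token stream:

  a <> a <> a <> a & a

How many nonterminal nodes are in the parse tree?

24

[S [S [S [S [A [B [C [D a]]]]] <> [A [B [C [D a]]]]] <> [A [B [C [D a]]]]] <> [A [B [C [D a]]] & [A [B [C [D a]]]]]]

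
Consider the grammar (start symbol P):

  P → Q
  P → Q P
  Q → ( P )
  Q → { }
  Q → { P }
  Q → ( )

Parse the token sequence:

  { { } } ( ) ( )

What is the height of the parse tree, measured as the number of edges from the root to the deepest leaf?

[P [Q { [P [Q { }]] }] [P [Q ( )] [P [Q ( )]]]]

4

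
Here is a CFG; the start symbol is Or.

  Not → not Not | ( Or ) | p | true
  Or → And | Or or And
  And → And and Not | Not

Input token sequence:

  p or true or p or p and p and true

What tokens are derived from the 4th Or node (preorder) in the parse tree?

p

[Or [Or [Or [Or [And [Not p]]] or [And [Not true]]] or [And [Not p]]] or [And [And [And [Not p]] and [Not p]] and [Not true]]]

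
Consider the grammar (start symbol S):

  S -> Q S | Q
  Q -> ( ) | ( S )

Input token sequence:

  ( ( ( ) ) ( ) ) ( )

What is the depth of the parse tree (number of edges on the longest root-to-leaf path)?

6

[S [Q ( [S [Q ( [S [Q ( )]] )] [S [Q ( )]]] )] [S [Q ( )]]]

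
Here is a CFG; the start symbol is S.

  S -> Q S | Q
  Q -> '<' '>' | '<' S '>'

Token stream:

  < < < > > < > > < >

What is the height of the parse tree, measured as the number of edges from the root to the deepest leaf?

[S [Q < [S [Q < [S [Q < >]] >] [S [Q < >]]] >] [S [Q < >]]]

6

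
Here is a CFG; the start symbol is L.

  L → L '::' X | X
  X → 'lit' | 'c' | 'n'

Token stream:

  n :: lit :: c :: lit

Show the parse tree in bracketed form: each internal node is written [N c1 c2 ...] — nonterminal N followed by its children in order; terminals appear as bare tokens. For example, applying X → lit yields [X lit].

L
L :: X
L :: X :: X
L :: X :: X :: X
X :: X :: X :: X
n :: X :: X :: X
n :: lit :: X :: X
n :: lit :: c :: X
n :: lit :: c :: lit

[L [L [L [L [X n]] :: [X lit]] :: [X c]] :: [X lit]]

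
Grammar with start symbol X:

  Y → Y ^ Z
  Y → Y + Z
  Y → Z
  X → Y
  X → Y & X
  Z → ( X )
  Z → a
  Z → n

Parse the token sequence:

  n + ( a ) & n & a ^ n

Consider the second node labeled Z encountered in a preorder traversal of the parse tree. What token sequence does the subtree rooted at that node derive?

( a )

[X [Y [Y [Z n]] + [Z ( [X [Y [Z a]]] )]] & [X [Y [Z n]] & [X [Y [Y [Z a]] ^ [Z n]]]]]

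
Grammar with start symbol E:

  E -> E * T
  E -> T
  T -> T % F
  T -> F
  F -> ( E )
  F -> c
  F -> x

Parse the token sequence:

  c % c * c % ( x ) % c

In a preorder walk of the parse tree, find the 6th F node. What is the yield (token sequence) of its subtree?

[E [E [T [T [F c]] % [F c]]] * [T [T [T [F c]] % [F ( [E [T [F x]]] )]] % [F c]]]

c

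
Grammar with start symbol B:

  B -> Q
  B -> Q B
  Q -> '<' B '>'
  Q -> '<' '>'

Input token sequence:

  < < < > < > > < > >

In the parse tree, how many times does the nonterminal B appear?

5

[B [Q < [B [Q < [B [Q < >] [B [Q < >]]] >] [B [Q < >]]] >]]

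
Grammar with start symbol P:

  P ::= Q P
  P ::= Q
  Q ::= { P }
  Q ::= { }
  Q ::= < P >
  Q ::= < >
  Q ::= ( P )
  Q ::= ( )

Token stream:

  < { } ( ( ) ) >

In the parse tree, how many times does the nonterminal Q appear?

4

[P [Q < [P [Q { }] [P [Q ( [P [Q ( )]] )]]] >]]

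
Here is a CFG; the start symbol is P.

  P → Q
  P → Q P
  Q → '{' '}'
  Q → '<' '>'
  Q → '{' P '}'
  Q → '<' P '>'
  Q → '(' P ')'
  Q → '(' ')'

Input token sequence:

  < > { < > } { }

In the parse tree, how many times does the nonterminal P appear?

4

[P [Q < >] [P [Q { [P [Q < >]] }] [P [Q { }]]]]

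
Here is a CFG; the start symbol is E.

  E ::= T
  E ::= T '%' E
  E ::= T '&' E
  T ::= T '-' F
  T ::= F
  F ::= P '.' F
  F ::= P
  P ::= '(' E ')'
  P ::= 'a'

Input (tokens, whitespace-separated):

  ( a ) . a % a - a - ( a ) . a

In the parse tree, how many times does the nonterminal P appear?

8

[E [T [F [P ( [E [T [F [P a]]]] )] . [F [P a]]]] % [E [T [T [T [F [P a]]] - [F [P a]]] - [F [P ( [E [T [F [P a]]]] )] . [F [P a]]]]]]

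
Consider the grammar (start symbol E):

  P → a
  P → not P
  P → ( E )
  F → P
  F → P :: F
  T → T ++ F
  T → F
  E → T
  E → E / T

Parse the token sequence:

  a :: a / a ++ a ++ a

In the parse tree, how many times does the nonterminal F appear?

5

[E [E [T [F [P a] :: [F [P a]]]]] / [T [T [T [F [P a]]] ++ [F [P a]]] ++ [F [P a]]]]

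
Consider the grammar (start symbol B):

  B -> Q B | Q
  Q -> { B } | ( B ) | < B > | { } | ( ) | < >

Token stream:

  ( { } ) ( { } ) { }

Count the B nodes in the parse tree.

[B [Q ( [B [Q { }]] )] [B [Q ( [B [Q { }]] )] [B [Q { }]]]]

5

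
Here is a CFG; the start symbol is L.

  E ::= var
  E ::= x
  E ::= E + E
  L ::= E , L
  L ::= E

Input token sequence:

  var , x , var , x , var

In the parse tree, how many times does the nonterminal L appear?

5

[L [E var] , [L [E x] , [L [E var] , [L [E x] , [L [E var]]]]]]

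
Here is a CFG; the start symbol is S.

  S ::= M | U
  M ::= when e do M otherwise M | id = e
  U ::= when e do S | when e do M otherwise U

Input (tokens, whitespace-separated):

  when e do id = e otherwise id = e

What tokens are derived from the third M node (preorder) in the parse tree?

[S [M when e do [M id = e] otherwise [M id = e]]]

id = e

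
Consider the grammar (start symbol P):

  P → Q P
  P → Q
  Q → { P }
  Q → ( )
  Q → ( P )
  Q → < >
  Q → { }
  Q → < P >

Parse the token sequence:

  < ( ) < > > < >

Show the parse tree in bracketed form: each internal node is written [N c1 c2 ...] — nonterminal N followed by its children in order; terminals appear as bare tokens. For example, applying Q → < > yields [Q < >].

P
Q P
< P > P
< Q P > P
< ( ) P > P
< ( ) Q > P
< ( ) < > > P
< ( ) < > > Q
< ( ) < > > < >

[P [Q < [P [Q ( )] [P [Q < >]]] >] [P [Q < >]]]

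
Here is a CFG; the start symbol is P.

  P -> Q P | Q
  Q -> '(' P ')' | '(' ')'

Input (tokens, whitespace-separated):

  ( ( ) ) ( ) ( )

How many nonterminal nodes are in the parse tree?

[P [Q ( [P [Q ( )]] )] [P [Q ( )] [P [Q ( )]]]]

8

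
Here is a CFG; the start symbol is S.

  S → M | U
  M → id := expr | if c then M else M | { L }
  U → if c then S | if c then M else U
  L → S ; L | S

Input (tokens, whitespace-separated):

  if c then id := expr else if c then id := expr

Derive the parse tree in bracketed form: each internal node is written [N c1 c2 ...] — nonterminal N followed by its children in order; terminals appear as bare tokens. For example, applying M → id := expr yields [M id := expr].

S
U
if c then M else U
if c then id := expr else U
if c then id := expr else if c then S
if c then id := expr else if c then M
if c then id := expr else if c then id := expr

[S [U if c then [M id := expr] else [U if c then [S [M id := expr]]]]]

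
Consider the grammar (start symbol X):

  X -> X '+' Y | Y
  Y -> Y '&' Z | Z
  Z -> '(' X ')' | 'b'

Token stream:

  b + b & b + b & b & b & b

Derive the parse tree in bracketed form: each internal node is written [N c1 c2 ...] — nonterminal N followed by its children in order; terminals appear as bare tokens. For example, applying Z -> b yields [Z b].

[X [X [X [Y [Z b]]] + [Y [Y [Z b]] & [Z b]]] + [Y [Y [Y [Y [Z b]] & [Z b]] & [Z b]] & [Z b]]]

X
X + Y
X + Y + Y
Y + Y + Y
Z + Y + Y
b + Y + Y
b + Y & Z + Y
b + Z & Z + Y
b + b & Z + Y
b + b & b + Y
b + b & b + Y & Z
b + b & b + Y & Z & Z
b + b & b + Y & Z & Z & Z
b + b & b + Z & Z & Z & Z
b + b & b + b & Z & Z & Z
b + b & b + b & b & Z & Z
b + b & b + b & b & b & Z
b + b & b + b & b & b & b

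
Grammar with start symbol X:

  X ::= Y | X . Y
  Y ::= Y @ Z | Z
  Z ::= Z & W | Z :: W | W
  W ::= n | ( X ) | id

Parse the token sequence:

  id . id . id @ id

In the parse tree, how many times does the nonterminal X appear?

[X [X [X [Y [Z [W id]]]] . [Y [Z [W id]]]] . [Y [Y [Z [W id]]] @ [Z [W id]]]]

3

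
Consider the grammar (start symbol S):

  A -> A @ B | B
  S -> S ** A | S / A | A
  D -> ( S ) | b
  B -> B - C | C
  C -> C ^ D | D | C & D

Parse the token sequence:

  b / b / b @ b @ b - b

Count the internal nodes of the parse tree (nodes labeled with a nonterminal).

26

[S [S [S [A [B [C [D b]]]]] / [A [B [C [D b]]]]] / [A [A [A [B [C [D b]]]] @ [B [C [D b]]]] @ [B [B [C [D b]]] - [C [D b]]]]]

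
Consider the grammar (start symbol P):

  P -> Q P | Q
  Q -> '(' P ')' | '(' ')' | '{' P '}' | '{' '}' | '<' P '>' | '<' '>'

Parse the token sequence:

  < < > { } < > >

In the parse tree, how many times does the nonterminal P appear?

[P [Q < [P [Q < >] [P [Q { }] [P [Q < >]]]] >]]

4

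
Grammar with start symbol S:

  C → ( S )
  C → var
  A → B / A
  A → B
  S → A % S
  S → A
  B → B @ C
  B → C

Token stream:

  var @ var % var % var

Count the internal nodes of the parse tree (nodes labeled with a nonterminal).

[S [A [B [B [C var]] @ [C var]]] % [S [A [B [C var]]] % [S [A [B [C var]]]]]]

14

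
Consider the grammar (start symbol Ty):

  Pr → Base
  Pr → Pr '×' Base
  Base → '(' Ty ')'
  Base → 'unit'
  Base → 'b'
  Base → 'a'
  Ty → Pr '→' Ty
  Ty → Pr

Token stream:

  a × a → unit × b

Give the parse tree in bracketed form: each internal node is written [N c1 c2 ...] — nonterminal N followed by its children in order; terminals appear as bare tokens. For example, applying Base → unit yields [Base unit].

Ty
Pr → Ty
Pr × Base → Ty
Base × Base → Ty
a × Base → Ty
a × a → Ty
a × a → Pr
a × a → Pr × Base
a × a → Base × Base
a × a → unit × Base
a × a → unit × b

[Ty [Pr [Pr [Base a]] × [Base a]] → [Ty [Pr [Pr [Base unit]] × [Base b]]]]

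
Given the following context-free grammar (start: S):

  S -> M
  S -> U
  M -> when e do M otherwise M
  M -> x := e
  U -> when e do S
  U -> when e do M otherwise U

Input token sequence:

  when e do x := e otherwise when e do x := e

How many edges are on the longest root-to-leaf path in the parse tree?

[S [U when e do [M x := e] otherwise [U when e do [S [M x := e]]]]]

5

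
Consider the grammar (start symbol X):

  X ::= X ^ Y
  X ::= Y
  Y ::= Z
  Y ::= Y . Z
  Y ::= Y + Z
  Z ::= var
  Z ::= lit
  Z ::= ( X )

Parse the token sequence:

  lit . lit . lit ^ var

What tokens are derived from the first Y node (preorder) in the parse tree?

lit . lit . lit

[X [X [Y [Y [Y [Z lit]] . [Z lit]] . [Z lit]]] ^ [Y [Z var]]]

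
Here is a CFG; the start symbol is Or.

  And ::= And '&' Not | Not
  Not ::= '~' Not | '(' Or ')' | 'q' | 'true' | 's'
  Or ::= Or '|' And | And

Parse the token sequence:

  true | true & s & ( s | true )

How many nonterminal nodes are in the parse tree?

[Or [Or [And [Not true]]] | [And [And [And [Not true]] & [Not s]] & [Not ( [Or [Or [And [Not s]]] | [And [Not true]]] )]]]

16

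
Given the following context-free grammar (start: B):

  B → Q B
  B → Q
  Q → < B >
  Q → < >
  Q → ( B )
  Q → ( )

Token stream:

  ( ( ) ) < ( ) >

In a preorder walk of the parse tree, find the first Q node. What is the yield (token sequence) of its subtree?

[B [Q ( [B [Q ( )]] )] [B [Q < [B [Q ( )]] >]]]

( ( ) )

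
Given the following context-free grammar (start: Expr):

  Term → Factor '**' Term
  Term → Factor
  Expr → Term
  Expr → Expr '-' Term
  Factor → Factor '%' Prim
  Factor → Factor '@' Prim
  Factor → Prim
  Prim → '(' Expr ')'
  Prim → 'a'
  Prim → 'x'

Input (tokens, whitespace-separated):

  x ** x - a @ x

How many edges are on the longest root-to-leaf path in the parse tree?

[Expr [Expr [Term [Factor [Prim x]] ** [Term [Factor [Prim x]]]]] - [Term [Factor [Factor [Prim a]] @ [Prim x]]]]

6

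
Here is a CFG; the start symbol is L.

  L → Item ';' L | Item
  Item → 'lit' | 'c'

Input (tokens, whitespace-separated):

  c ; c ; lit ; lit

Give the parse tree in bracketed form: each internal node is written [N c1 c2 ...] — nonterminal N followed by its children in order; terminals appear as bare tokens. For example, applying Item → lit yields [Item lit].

L
Item ; L
c ; L
c ; Item ; L
c ; c ; L
c ; c ; Item ; L
c ; c ; lit ; L
c ; c ; lit ; Item
c ; c ; lit ; lit

[L [Item c] ; [L [Item c] ; [L [Item lit] ; [L [Item lit]]]]]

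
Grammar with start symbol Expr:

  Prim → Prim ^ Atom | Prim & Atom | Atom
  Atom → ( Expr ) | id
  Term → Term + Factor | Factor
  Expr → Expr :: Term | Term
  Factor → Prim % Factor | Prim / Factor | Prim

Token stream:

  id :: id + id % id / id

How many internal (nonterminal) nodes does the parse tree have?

20

[Expr [Expr [Term [Factor [Prim [Atom id]]]]] :: [Term [Term [Factor [Prim [Atom id]]]] + [Factor [Prim [Atom id]] % [Factor [Prim [Atom id]] / [Factor [Prim [Atom id]]]]]]]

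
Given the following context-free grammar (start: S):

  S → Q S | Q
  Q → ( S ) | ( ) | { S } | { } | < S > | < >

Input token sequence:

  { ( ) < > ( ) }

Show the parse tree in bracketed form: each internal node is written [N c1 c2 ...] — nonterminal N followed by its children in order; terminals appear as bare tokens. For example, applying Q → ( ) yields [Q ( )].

S
Q
{ S }
{ Q S }
{ ( ) S }
{ ( ) Q S }
{ ( ) < > S }
{ ( ) < > Q }
{ ( ) < > ( ) }

[S [Q { [S [Q ( )] [S [Q < >] [S [Q ( )]]]] }]]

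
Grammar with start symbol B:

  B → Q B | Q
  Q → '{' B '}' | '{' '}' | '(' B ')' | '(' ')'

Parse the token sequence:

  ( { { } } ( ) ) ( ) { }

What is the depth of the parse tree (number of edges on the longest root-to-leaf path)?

6

[B [Q ( [B [Q { [B [Q { }]] }] [B [Q ( )]]] )] [B [Q ( )] [B [Q { }]]]]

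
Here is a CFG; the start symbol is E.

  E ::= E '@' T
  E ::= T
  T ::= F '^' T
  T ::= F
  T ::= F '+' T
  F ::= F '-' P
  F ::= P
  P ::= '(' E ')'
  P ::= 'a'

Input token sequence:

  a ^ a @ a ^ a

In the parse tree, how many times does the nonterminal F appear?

[E [E [T [F [P a]] ^ [T [F [P a]]]]] @ [T [F [P a]] ^ [T [F [P a]]]]]

4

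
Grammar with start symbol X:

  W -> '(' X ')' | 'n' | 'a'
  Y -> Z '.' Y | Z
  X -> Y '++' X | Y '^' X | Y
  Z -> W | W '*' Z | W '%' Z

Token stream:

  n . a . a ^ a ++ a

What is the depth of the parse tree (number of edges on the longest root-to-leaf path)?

[X [Y [Z [W n]] . [Y [Z [W a]] . [Y [Z [W a]]]]] ^ [X [Y [Z [W a]]] ++ [X [Y [Z [W a]]]]]]

6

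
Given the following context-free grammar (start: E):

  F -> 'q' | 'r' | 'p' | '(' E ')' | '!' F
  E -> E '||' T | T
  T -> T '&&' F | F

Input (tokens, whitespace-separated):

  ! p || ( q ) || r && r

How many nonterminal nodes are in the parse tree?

15

[E [E [E [T [F ! [F p]]]] || [T [F ( [E [T [F q]]] )]]] || [T [T [F r]] && [F r]]]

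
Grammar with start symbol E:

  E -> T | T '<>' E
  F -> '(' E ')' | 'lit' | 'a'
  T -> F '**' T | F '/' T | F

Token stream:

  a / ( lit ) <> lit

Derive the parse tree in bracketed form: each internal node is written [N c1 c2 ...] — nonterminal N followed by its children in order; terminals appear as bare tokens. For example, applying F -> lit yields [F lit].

[E [T [F a] / [T [F ( [E [T [F lit]]] )]]] <> [E [T [F lit]]]]

E
T <> E
F / T <> E
a / T <> E
a / F <> E
a / ( E ) <> E
a / ( T ) <> E
a / ( F ) <> E
a / ( lit ) <> E
a / ( lit ) <> T
a / ( lit ) <> F
a / ( lit ) <> lit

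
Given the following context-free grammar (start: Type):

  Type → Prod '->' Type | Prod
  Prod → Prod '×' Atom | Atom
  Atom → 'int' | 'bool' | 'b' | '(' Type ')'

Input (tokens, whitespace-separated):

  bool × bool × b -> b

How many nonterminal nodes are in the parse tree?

10

[Type [Prod [Prod [Prod [Atom bool]] × [Atom bool]] × [Atom b]] -> [Type [Prod [Atom b]]]]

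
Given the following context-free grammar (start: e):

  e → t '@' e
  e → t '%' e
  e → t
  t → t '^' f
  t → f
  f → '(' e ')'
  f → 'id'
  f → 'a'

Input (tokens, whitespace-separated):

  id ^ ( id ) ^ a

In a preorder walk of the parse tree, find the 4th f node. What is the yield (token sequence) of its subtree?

[e [t [t [t [f id]] ^ [f ( [e [t [f id]]] )]] ^ [f a]]]

a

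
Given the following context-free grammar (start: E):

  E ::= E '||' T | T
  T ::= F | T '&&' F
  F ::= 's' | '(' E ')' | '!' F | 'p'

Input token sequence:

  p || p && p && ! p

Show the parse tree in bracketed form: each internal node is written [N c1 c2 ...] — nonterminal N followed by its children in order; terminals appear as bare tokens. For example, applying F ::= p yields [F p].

E
E || T
T || T
F || T
p || T
p || T && F
p || T && F && F
p || F && F && F
p || p && F && F
p || p && p && F
p || p && p && ! F
p || p && p && ! p

[E [E [T [F p]]] || [T [T [T [F p]] && [F p]] && [F ! [F p]]]]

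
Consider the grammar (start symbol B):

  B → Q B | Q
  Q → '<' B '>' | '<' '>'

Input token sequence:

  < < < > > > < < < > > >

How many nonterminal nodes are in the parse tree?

12

[B [Q < [B [Q < [B [Q < >]] >]] >] [B [Q < [B [Q < [B [Q < >]] >]] >]]]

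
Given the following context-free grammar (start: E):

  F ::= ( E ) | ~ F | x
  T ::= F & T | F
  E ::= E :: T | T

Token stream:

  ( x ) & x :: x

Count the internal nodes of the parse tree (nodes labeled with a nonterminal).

11

[E [E [T [F ( [E [T [F x]]] )] & [T [F x]]]] :: [T [F x]]]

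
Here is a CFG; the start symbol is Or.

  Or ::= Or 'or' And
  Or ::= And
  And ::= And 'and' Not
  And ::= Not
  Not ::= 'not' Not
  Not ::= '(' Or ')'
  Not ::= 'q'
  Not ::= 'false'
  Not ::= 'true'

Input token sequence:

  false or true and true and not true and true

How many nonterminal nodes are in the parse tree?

[Or [Or [And [Not false]]] or [And [And [And [And [Not true]] and [Not true]] and [Not not [Not true]]] and [Not true]]]

13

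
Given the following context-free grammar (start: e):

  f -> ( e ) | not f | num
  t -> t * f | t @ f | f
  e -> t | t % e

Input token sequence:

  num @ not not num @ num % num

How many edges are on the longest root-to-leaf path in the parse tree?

[e [t [t [t [f num]] @ [f not [f not [f num]]]] @ [f num]] % [e [t [f num]]]]

6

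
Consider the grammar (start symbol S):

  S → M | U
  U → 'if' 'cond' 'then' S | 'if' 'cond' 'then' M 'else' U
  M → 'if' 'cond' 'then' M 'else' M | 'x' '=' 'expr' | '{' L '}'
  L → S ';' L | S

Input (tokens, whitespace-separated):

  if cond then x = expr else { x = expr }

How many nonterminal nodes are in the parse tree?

7

[S [M if cond then [M x = expr] else [M { [L [S [M x = expr]]] }]]]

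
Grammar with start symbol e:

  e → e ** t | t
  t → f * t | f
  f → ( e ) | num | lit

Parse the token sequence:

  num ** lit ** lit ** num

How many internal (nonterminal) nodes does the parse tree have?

[e [e [e [e [t [f num]]] ** [t [f lit]]] ** [t [f lit]]] ** [t [f num]]]

12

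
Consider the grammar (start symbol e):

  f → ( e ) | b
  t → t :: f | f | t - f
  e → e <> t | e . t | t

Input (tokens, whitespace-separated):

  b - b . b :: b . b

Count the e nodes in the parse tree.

[e [e [e [t [t [f b]] - [f b]]] . [t [t [f b]] :: [f b]]] . [t [f b]]]

3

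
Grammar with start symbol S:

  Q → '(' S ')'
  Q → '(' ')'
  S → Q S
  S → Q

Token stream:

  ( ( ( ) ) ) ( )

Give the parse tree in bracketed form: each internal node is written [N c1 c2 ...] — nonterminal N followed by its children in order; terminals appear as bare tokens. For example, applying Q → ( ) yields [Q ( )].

S
Q S
( S ) S
( Q ) S
( ( S ) ) S
( ( Q ) ) S
( ( ( ) ) ) S
( ( ( ) ) ) Q
( ( ( ) ) ) ( )

[S [Q ( [S [Q ( [S [Q ( )]] )]] )] [S [Q ( )]]]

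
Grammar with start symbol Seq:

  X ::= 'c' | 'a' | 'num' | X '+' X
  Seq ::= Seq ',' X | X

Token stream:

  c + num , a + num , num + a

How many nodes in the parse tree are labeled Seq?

3

[Seq [Seq [Seq [X [X c] + [X num]]] , [X [X a] + [X num]]] , [X [X num] + [X a]]]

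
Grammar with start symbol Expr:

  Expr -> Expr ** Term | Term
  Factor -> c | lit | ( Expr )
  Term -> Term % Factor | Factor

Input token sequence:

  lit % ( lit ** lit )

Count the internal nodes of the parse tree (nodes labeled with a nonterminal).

11

[Expr [Term [Term [Factor lit]] % [Factor ( [Expr [Expr [Term [Factor lit]]] ** [Term [Factor lit]]] )]]]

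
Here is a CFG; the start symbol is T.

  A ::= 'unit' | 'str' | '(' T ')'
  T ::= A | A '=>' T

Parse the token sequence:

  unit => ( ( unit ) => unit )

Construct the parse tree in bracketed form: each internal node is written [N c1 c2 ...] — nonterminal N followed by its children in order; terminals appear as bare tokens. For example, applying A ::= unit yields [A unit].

[T [A unit] => [T [A ( [T [A ( [T [A unit]] )] => [T [A unit]]] )]]]

T
A => T
unit => T
unit => A
unit => ( T )
unit => ( A => T )
unit => ( ( T ) => T )
unit => ( ( A ) => T )
unit => ( ( unit ) => T )
unit => ( ( unit ) => A )
unit => ( ( unit ) => unit )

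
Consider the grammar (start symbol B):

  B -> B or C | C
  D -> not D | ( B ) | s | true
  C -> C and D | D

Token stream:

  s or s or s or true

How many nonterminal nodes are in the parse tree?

12

[B [B [B [B [C [D s]]] or [C [D s]]] or [C [D s]]] or [C [D true]]]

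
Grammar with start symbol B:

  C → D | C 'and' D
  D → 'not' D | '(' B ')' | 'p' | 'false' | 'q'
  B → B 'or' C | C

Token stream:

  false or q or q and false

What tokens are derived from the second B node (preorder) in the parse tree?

[B [B [B [C [D false]]] or [C [D q]]] or [C [C [D q]] and [D false]]]

false or q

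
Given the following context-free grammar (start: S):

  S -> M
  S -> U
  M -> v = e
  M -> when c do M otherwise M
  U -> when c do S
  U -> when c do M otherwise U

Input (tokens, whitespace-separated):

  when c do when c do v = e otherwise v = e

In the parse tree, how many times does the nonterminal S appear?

2

[S [U when c do [S [M when c do [M v = e] otherwise [M v = e]]]]]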